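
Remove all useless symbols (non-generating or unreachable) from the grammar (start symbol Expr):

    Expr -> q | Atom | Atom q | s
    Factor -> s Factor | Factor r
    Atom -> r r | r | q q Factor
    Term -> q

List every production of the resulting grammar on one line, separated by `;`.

Expr -> q | Atom | Atom q | s; Atom -> r r | r

Generating nonterminals: {Atom, Expr, Term}.
Reachable from Expr after that: {Atom, Expr}.
Removed useless symbols: {Factor, Term} and every production mentioning them.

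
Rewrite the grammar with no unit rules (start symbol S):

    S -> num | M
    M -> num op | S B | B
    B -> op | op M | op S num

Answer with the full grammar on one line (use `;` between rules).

S -> op | op M | op S num | num | num op | S B; M -> op | op M | op S num | num op | S B; B -> op | op M | op S num

Unit pairs: M ⇒* {B}; S ⇒* {B, M}.
Replace each nonterminal's rules with the union of the non-unit rules of every nonterminal it unit-derives.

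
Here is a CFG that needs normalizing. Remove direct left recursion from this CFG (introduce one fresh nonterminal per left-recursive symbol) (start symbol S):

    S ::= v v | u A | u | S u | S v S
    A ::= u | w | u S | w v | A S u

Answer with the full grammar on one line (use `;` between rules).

S, A are directly left-recursive.
For S: α = {u, v S}, β = {v v, u A, u}. Rewrite as S → β S' and S' → α S' | ε.
For A: α = {S u}, β = {u, w, u S, w v}. Rewrite as A → β A' and A' → α A' | ε.

S ::= v v S' | u A S' | u S'; A ::= u A' | w A' | u S A' | w v A'; S' ::= u S' | v S S' | ε; A' ::= S u A' | ε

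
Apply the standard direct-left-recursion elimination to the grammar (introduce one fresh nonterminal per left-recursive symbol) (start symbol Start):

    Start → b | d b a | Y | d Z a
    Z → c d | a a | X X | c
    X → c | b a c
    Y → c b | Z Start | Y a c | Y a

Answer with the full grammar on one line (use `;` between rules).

Start → b | d b a | Y | d Z a; Z → c d | a a | X X | c; X → c | b a c; Y → c b Y1 | Z Start Y1; Y1 → a c Y1 | a Y1 | ε

Directly left-recursive nonterminal: Y.
For Y: α = {a c, a}, β = {c b, Z Start}. Rewrite as Y → β Y1 and Y1 → α Y1 | ε.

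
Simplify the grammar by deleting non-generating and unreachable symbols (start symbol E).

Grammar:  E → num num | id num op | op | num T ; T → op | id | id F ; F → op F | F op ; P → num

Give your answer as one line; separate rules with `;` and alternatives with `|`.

Generating nonterminals: {E, P, T}.
Reachable from E after that: {E, T}.
Removed useless symbols: {F, P} and every production mentioning them.

E → num num | id num op | op | num T; T → op | id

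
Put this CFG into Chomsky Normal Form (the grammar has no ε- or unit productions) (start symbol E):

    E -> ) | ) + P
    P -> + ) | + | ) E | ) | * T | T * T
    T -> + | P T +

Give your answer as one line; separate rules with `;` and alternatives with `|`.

E -> ) | X1 Y1; P -> X2 X1 | + | X1 E | ) | X3 T | T Y2; T -> + | P Y3; X1 -> ); X2 -> +; X3 -> *; Y1 -> X2 P; Y2 -> X3 T; Y3 -> T X2

Introduce a nonterminal for each terminal appearing in a rule of length ≥ 2: X1 → ), X2 → +, X3 → *.
Binarize each right-hand side of length ≥ 3 by chaining fresh nonterminals (Y1, Y2, …): affected rules were E → X1 X2 P; P → T X3 T; T → P T X2.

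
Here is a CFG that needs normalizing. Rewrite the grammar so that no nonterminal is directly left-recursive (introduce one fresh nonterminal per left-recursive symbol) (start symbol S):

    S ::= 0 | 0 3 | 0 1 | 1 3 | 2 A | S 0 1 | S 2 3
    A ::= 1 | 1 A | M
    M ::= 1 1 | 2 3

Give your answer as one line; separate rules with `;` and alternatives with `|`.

S ::= 0 S' | 0 3 S' | 0 1 S' | 1 3 S' | 2 A S'; A ::= 1 | 1 A | M; M ::= 1 1 | 2 3; S' ::= 0 1 S' | 2 3 S' | ε

Directly left-recursive nonterminal: S.
For S: α = {0 1, 2 3}, β = {0, 0 3, 0 1, 1 3, 2 A}. Rewrite as S → β S' and S' → α S' | ε.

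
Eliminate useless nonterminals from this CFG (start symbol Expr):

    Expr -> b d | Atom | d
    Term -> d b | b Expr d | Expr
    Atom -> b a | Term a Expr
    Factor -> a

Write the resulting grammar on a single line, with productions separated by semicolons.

Generating nonterminals: {Atom, Expr, Factor, Term}.
Reachable from Expr after that: {Atom, Expr, Term}.
Removed useless symbols: {Factor} and every production mentioning them.

Expr -> b d | Atom | d; Term -> d b | b Expr d | Expr; Atom -> b a | Term a Expr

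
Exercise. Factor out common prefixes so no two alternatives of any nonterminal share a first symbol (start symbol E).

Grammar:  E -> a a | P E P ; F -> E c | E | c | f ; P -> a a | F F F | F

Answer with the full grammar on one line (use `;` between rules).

E -> a a | P E P; F -> c | f | E F'; P -> a a | F P'; F' -> c | ε; P' -> F F | ε

F has alternatives sharing prefix 'E': factor to F → E F' with F' → c | ε.
P has alternatives sharing prefix 'F': factor to P → F P' with P' → F F | ε.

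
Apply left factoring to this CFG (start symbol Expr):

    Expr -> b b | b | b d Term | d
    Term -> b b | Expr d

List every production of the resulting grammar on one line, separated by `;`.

Expr has alternatives sharing prefix 'b': factor to Expr → b Expr1 with Expr1 → b | ε | d Term.

Expr -> d | b Expr1; Term -> b b | Expr d; Expr1 -> b | ε | d Term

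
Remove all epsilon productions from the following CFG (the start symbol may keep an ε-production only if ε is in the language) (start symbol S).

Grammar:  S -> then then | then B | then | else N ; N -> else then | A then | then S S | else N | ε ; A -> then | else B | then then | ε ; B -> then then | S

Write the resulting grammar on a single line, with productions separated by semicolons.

S -> then then | then B | then | else N | else; N -> else then | A then | then | then S S | else N | else; A -> then | else B | then then; B -> then then | S

Nullable nonterminals: {A, N}.
ε ∉ L(G), so no ε-production is kept.
For each production, add variants omitting each subset of nullable occurrences: S → else N gives else N | else. N → A then gives A then | then. N → else N gives else N | else.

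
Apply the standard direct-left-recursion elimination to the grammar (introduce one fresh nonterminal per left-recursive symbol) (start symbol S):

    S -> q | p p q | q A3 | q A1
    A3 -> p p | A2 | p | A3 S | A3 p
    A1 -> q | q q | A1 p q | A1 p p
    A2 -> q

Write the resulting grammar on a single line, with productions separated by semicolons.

S -> q | p p q | q A3 | q A1; A3 -> p p A3' | A2 A3' | p A3'; A1 -> q A1' | q q A1'; A2 -> q; A3' -> S A3' | p A3' | ε; A1' -> p q A1' | p p A1' | ε

Directly left-recursive nonterminals: A3, A1.
For A3: α = {S, p}, β = {p p, A2, p}. Rewrite as A3 → β A3' and A3' → α A3' | ε.
For A1: α = {p q, p p}, β = {q, q q}. Rewrite as A1 → β A1' and A1' → α A1' | ε.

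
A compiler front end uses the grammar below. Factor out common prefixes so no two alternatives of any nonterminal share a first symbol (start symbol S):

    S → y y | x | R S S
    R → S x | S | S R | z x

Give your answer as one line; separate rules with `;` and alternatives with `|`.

R has alternatives sharing prefix 'S': factor to R → S R' with R' → x | ε | R.

S → y y | x | R S S; R → z x | S R'; R' → x | ε | R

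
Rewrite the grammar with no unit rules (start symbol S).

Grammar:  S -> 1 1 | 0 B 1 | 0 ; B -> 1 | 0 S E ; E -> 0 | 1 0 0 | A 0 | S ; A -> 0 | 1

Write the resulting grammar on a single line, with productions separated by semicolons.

S -> 1 1 | 0 B 1 | 0; B -> 1 | 0 S E; E -> 0 | 1 0 0 | A 0 | 1 1 | 0 B 1; A -> 0 | 1

Unit pairs: E ⇒* {S}.
For every A with A ⇒* B via unit rules, add B's non-unit alternatives to A; then delete every rule of the form X → Y.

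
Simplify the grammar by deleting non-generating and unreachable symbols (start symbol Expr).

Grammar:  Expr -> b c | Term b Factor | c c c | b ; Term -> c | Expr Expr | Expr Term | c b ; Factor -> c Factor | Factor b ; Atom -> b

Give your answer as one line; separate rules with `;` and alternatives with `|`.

Generating nonterminals: {Atom, Expr, Term}.
Reachable from Expr after that: {Expr}.
Removed useless symbols: {Atom, Factor, Term} and every production mentioning them.

Expr -> b c | c c c | b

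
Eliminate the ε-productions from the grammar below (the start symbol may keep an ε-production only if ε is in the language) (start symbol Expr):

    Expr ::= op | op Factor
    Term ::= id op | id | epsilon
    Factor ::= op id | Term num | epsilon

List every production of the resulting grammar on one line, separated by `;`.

Nullable nonterminals: {Factor, Term}.
ε ∉ L(G), so no ε-production is kept.
Expand every rule over subsets of its nullable positions: Factor → Term num gives Term num | num.

Expr ::= op | op Factor; Term ::= id op | id; Factor ::= op id | Term num | num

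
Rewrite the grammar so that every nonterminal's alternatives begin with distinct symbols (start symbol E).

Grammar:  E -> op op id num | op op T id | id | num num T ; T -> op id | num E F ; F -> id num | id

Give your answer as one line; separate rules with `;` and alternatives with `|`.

E -> id | num num T | op op E'; T -> op id | num E F; F -> id F'; E' -> id num | T id; F' -> num | ε

E has alternatives sharing prefix 'op op': factor to E → op op E' with E' → id num | T id.
F has alternatives sharing prefix 'id': factor to F → id F' with F' → num | ε.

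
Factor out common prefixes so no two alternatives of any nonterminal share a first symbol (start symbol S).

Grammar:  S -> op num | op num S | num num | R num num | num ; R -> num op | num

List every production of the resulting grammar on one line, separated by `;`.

S has alternatives sharing prefix 'op num': factor to S → op num S' with S' → ε | S.
S has alternatives sharing prefix 'num': factor to S → num S'' with S'' → num | ε.
R has alternatives sharing prefix 'num': factor to R → num R' with R' → op | ε.

S -> R num num | op num S' | num S''; R -> num R'; S' -> ε | S; S'' -> num | ε; R' -> op | ε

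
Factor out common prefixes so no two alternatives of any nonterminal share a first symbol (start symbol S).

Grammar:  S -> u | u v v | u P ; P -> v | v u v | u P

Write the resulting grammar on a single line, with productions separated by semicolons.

S -> u S'; P -> u P | v P'; S' -> eps | v v | P; P' -> eps | u v

S has alternatives sharing prefix 'u': factor to S → u S' with S' → ε | v v | P.
P has alternatives sharing prefix 'v': factor to P → v P' with P' → ε | u v.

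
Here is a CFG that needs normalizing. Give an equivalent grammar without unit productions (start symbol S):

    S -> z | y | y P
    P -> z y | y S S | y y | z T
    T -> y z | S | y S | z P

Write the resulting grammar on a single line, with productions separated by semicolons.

S -> z | y | y P; P -> z y | y S S | y y | z T; T -> z | y | y P | y z | y S | z P

Unit pairs: T ⇒* {S}.
For each unit pair (A, B), copy every non-unit production of B to A, then drop all unit productions.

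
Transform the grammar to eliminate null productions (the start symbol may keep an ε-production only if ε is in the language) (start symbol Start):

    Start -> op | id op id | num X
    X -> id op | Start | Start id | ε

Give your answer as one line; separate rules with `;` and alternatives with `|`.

The nullable symbols are {X}.
ε ∉ L(G), so no ε-production is kept.
For each production, add variants omitting each subset of nullable occurrences: Start → num X gives num X | num.

Start -> op | id op id | num X | num; X -> id op | Start | Start id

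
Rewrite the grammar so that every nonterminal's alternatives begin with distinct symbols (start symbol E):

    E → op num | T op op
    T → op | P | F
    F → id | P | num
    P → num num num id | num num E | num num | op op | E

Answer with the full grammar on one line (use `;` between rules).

E → op num | T op op; T → op | P | F; F → id | P | num; P → op op | E | num num P'; P' → num id | E | ε

P has alternatives sharing prefix 'num num': factor to P → num num P' with P' → num id | E | ε.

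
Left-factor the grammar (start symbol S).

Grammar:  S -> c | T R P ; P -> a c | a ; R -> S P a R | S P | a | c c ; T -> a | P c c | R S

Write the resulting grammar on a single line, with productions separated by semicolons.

P has alternatives sharing prefix 'a': factor to P → a P' with P' → c | ε.
R has alternatives sharing prefix 'S P': factor to R → S P R' with R' → a R | ε.

S -> c | T R P; P -> a P'; R -> a | c c | S P R'; T -> a | P c c | R S; P' -> c | ε; R' -> a R | ε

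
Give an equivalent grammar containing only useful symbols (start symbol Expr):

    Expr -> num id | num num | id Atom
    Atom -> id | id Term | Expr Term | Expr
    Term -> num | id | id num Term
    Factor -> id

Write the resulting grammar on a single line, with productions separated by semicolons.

Generating nonterminals: {Atom, Expr, Factor, Term}.
Reachable from Expr after that: {Atom, Expr, Term}.
Removed useless symbols: {Factor} and every production mentioning them.

Expr -> num id | num num | id Atom; Atom -> id | id Term | Expr Term | Expr; Term -> num | id | id num Term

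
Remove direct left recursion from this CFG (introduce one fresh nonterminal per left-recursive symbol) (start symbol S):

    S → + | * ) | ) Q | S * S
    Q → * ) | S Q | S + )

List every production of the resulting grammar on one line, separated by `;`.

S is directly left-recursive.
For S: α = {* S}, β = {+, * ), ) Q}. Rewrite as S → β S' and S' → α S' | ε.

S → + S' | * ) S' | ) Q S'; Q → * ) | S Q | S + ); S' → * S S' | ε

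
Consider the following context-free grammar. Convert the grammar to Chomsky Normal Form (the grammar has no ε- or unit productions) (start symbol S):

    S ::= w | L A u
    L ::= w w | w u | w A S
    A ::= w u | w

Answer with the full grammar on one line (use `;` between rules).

Introduce a nonterminal for each terminal appearing in a rule of length ≥ 2: X1 → u, X2 → w.
Binarize each right-hand side of length ≥ 3 by chaining fresh nonterminals (Y1, Y2, …): affected rules were S → L A X1; L → X2 A S.

S ::= w | L Y1; L ::= X2 X2 | X2 X1 | X2 Y2; A ::= X2 X1 | w; X1 ::= u; X2 ::= w; Y1 ::= A X1; Y2 ::= A S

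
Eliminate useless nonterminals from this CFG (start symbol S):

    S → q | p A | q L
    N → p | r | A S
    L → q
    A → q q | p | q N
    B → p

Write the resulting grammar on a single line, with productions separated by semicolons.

Generating nonterminals: {A, B, L, N, S}.
Reachable from S after that: {A, L, N, S}.
Removed useless symbols: {B} and every production mentioning them.

S → q | p A | q L; N → p | r | A S; L → q; A → q q | p | q N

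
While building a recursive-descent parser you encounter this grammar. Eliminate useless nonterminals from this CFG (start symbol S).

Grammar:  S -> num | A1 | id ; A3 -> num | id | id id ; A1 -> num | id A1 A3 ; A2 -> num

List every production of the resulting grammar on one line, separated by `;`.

S -> num | A1 | id; A3 -> num | id | id id; A1 -> num | id A1 A3

Generating nonterminals: {A1, A2, A3, S}.
Reachable from S after that: {A1, A3, S}.
Removed useless symbols: {A2} and every production mentioning them.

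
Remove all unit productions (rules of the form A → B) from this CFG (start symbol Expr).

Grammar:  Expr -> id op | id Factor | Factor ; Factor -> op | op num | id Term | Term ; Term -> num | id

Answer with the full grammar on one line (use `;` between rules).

Expr -> num | id | op | op num | id Term | id op | id Factor; Factor -> num | id | op | op num | id Term; Term -> num | id

Unit pairs: Expr ⇒* {Factor, Term}; Factor ⇒* {Term}.
For every A with A ⇒* B via unit rules, add B's non-unit alternatives to A; then delete every rule of the form X → Y.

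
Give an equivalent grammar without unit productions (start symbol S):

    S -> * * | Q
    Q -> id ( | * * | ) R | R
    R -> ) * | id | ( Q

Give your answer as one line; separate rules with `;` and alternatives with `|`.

Unit pairs: Q ⇒* {R}; S ⇒* {Q, R}.
Replace each nonterminal's rules with the union of the non-unit rules of every nonterminal it unit-derives.

S -> ) * | id | ( Q | * * | id ( | ) R; Q -> ) * | id | ( Q | id ( | * * | ) R; R -> ) * | id | ( Q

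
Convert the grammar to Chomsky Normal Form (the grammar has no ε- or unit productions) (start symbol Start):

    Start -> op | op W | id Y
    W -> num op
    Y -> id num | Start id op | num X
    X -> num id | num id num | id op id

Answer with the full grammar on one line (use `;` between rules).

Introduce a nonterminal for each terminal appearing in a rule of length ≥ 2: X1 → op, X2 → id, X3 → num.
Binarize each right-hand side of length ≥ 3 by chaining fresh nonterminals (Y1, Y2, …): affected rules were Y → Start X2 X1; X → X3 X2 X3; X → X2 X1 X2.

Start -> op | X1 W | X2 Y; W -> X3 X1; Y -> X2 X3 | Start Y1 | X3 X; X -> X3 X2 | X3 Y2 | X2 Y3; X1 -> op; X2 -> id; X3 -> num; Y1 -> X2 X1; Y2 -> X2 X3; Y3 -> X1 X2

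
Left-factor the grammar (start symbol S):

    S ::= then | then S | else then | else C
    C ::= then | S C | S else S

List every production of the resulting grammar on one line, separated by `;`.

S has alternatives sharing prefix 'then': factor to S → then S' with S' → ε | S.
S has alternatives sharing prefix 'else': factor to S → else S'' with S'' → then | C.
C has alternatives sharing prefix 'S': factor to C → S C' with C' → C | else S.

S ::= then S' | else S''; C ::= then | S C'; S' ::= ε | S; S'' ::= then | C; C' ::= C | else S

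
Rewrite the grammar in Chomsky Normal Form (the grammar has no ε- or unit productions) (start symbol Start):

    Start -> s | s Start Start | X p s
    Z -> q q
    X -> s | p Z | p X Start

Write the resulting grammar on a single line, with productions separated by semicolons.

Introduce a nonterminal for each terminal appearing in a rule of length ≥ 2: X1 → s, X2 → p, X3 → q.
Binarize each right-hand side of length ≥ 3 by chaining fresh nonterminals (Y1, Y2, …): affected rules were Start → X1 Start Start; Start → X X2 X1; X → X2 X Start.

Start -> s | X1 Y1 | X Y2; Z -> X3 X3; X -> s | X2 Z | X2 Y3; X1 -> s; X2 -> p; X3 -> q; Y1 -> Start Start; Y2 -> X2 X1; Y3 -> X Start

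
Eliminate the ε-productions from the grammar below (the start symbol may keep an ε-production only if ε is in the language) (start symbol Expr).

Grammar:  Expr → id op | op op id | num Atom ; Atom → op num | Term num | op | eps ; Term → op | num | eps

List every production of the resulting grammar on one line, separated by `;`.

Expr → id op | op op id | num Atom | num; Atom → op num | Term num | num | op; Term → op | num

Nullable set = {Atom, Term}.
ε ∉ L(G), so no ε-production is kept.
For each production, add variants omitting each subset of nullable occurrences: Expr → num Atom gives num Atom | num. Atom → Term num gives Term num | num.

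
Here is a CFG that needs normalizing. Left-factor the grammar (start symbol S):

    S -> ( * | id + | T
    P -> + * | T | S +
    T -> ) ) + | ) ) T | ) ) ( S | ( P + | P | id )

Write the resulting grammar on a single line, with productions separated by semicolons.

S -> ( * | id + | T; P -> + * | T | S +; T -> ( P + | P | id ) | ) ) T'; T' -> + | T | ( S

T has alternatives sharing prefix ') )': factor to T → ) ) T' with T' → + | T | ( S.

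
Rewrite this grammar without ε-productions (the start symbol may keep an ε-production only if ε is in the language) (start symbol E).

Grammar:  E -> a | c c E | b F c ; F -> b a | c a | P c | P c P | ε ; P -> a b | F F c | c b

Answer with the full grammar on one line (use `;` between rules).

The nullable symbols are {F}.
ε ∉ L(G), so no ε-production is kept.
For each production, add variants omitting each subset of nullable occurrences: E → b F c gives b F c | b c. P → F F c gives F F c | F c | c.

E -> a | c c E | b F c | b c; F -> b a | c a | P c | P c P; P -> a b | F F c | F c | c | c b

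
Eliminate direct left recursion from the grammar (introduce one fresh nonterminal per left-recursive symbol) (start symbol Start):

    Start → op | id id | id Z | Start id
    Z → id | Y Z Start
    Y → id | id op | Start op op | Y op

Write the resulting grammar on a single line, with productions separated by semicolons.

Start → op Start1 | id id Start1 | id Z Start1; Z → id | Y Z Start; Y → id Y1 | id op Y1 | Start op op Y1; Start1 → id Start1 | ε; Y1 → op Y1 | ε

Start, Y are directly left-recursive.
For Start: α = {id}, β = {op, id id, id Z}. Rewrite as Start → β Start1 and Start1 → α Start1 | ε.
For Y: α = {op}, β = {id, id op, Start op op}. Rewrite as Y → β Y1 and Y1 → α Y1 | ε.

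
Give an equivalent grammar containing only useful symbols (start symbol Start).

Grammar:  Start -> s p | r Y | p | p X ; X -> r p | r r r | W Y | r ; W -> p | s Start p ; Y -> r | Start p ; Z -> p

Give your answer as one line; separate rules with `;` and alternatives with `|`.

Generating nonterminals: {Start, W, X, Y, Z}.
Reachable from Start after that: {Start, W, X, Y}.
Removed useless symbols: {Z} and every production mentioning them.

Start -> s p | r Y | p | p X; X -> r p | r r r | W Y | r; W -> p | s Start p; Y -> r | Start p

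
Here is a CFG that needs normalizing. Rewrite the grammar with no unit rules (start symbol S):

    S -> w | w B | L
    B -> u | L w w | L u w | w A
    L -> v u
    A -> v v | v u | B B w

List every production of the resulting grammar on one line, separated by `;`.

S -> v u | w | w B; B -> u | L w w | L u w | w A; L -> v u; A -> v v | v u | B B w

Unit pairs: S ⇒* {L}.
Replace each nonterminal's rules with the union of the non-unit rules of every nonterminal it unit-derives.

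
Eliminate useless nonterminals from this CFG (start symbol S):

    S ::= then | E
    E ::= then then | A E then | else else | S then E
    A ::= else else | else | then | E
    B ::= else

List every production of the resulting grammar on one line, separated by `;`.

S ::= then | E; E ::= then then | A E then | else else | S then E; A ::= else else | else | then | E

Generating nonterminals: {A, B, E, S}.
Reachable from S after that: {A, E, S}.
Removed useless symbols: {B} and every production mentioning them.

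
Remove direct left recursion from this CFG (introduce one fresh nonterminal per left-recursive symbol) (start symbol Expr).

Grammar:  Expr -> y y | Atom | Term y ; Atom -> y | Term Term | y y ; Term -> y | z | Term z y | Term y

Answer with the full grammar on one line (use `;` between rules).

Term is directly left-recursive.
For Term: α = {z y, y}, β = {y, z}. Rewrite as Term → β Term1 and Term1 → α Term1 | ε.

Expr -> y y | Atom | Term y; Atom -> y | Term Term | y y; Term -> y Term1 | z Term1; Term1 -> z y Term1 | y Term1 | ε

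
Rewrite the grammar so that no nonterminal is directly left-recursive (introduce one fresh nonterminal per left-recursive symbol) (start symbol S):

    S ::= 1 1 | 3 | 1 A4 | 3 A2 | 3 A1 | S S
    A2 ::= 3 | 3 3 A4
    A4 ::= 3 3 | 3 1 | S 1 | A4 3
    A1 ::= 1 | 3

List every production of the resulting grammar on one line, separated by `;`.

S ::= 1 1 S' | 3 S' | 1 A4 S' | 3 A2 S' | 3 A1 S'; A2 ::= 3 | 3 3 A4; A4 ::= 3 3 A4' | 3 1 A4' | S 1 A4'; A1 ::= 1 | 3; S' ::= S S' | ε; A4' ::= 3 A4' | ε

Left recursion appears on S, A4.
For S: α = {S}, β = {1 1, 3, 1 A4, 3 A2, 3 A1}. Rewrite as S → β S' and S' → α S' | ε.
For A4: α = {3}, β = {3 3, 3 1, S 1}. Rewrite as A4 → β A4' and A4' → α A4' | ε.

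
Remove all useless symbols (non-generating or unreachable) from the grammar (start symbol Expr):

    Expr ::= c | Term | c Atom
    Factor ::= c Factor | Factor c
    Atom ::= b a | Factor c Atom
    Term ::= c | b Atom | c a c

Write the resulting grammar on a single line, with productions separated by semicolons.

Generating nonterminals: {Atom, Expr, Term}.
Reachable from Expr after that: {Atom, Expr, Term}.
Removed useless symbols: {Factor} and every production mentioning them.

Expr ::= c | Term | c Atom; Atom ::= b a; Term ::= c | b Atom | c a c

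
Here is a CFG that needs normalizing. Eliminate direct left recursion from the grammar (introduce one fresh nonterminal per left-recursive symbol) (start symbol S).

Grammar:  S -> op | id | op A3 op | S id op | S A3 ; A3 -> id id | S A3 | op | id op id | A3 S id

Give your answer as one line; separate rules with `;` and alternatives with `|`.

Left recursion appears on S, A3.
For S: α = {id op, A3}, β = {op, id, op A3 op}. Rewrite as S → β S' and S' → α S' | ε.
For A3: α = {S id}, β = {id id, S A3, op, id op id}. Rewrite as A3 → β A3' and A3' → α A3' | ε.

S -> op S' | id S' | op A3 op S'; A3 -> id id A3' | S A3 A3' | op A3' | id op id A3'; S' -> id op S' | A3 S' | eps; A3' -> S id A3' | eps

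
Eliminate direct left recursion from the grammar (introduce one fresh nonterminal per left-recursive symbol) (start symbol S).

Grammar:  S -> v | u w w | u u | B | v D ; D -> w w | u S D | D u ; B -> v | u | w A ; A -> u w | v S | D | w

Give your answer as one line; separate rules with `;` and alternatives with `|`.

D is directly left-recursive.
For D: α = {u}, β = {w w, u S D}. Rewrite as D → β D' and D' → α D' | ε.

S -> v | u w w | u u | B | v D; D -> w w D' | u S D D'; B -> v | u | w A; A -> u w | v S | D | w; D' -> u D' | ε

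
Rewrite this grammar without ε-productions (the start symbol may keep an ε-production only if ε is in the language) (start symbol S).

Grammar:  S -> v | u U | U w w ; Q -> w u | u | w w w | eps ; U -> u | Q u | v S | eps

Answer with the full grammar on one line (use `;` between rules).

S -> v | u U | u | U w w | w w; Q -> w u | u | w w w; U -> u | Q u | v S

Nullable set = {Q, U}.
ε ∉ L(G), so no ε-production is kept.
For each production, add variants omitting each subset of nullable occurrences: S → u U gives u U | u. S → U w w gives U w w | w w.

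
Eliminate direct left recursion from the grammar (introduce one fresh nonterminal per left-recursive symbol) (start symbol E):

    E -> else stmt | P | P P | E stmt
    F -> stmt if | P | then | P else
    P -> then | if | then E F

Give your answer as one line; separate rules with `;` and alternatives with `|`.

E -> else stmt E' | P E' | P P E'; F -> stmt if | P | then | P else; P -> then | if | then E F; E' -> stmt E' | ε

E is directly left-recursive.
For E: α = {stmt}, β = {else stmt, P, P P}. Rewrite as E → β E' and E' → α E' | ε.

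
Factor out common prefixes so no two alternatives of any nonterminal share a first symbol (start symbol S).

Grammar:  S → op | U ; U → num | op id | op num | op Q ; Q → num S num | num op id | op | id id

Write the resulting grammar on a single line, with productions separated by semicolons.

U has alternatives sharing prefix 'op': factor to U → op U' with U' → id | num | Q.
Q has alternatives sharing prefix 'num': factor to Q → num Q' with Q' → S num | op id.

S → op | U; U → num | op U'; Q → op | id id | num Q'; U' → id | num | Q; Q' → S num | op id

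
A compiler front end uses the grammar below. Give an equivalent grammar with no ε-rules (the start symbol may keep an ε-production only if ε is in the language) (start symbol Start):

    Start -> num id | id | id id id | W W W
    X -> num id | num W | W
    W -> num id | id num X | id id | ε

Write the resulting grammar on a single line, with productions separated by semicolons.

Nullable nonterminals: {Start, W, X}.
ε ∈ L(G) since Start is nullable, so keep Start → ε.
Add the nullable-subset variants: Start → W W W gives W W W | W W | W. X → num W gives num W | num. W → id num X gives id num X | id num.

Start -> num id | id | id id id | W W W | W W | W | ε; X -> num id | num W | num | W; W -> num id | id num X | id num | id id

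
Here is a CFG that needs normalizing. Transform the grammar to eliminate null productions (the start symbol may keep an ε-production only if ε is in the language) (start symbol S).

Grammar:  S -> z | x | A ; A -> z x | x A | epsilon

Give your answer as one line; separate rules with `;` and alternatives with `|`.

S -> z | x | A | ε; A -> z x | x A | x

The nullable symbols are {A, S}.
ε ∈ L(G) since S is nullable, so keep S → ε.
Add the nullable-subset variants: A → x A gives x A | x.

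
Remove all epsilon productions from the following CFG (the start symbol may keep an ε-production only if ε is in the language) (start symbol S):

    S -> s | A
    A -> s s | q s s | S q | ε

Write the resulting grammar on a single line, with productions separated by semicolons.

S -> s | A | ε; A -> s s | q s s | S q | q

Nullable set = {A, S}.
ε ∈ L(G) since S is nullable, so keep S → ε.
Expand every rule over subsets of its nullable positions: A → S q gives S q | q.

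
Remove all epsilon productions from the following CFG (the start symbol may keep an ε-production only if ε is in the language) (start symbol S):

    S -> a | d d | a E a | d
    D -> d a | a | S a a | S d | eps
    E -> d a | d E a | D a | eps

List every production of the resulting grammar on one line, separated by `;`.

Nullable nonterminals: {D, E}.
ε ∉ L(G), so no ε-production is kept.
For each production, add variants omitting each subset of nullable occurrences: S → a E a gives a E a | a a. E → D a gives D a | a.

S -> a | d d | a E a | a a | d; D -> d a | a | S a a | S d; E -> d a | d E a | D a | a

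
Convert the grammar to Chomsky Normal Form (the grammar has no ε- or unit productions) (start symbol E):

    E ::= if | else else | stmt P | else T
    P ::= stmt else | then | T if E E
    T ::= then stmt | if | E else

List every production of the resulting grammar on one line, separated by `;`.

E ::= if | X1 X1 | X2 P | X1 T; P ::= X2 X1 | then | T Y1; T ::= X4 X2 | if | E X1; X1 ::= else; X2 ::= stmt; X3 ::= if; X4 ::= then; Y1 ::= X3 Y2; Y2 ::= E E

Introduce a nonterminal for each terminal appearing in a rule of length ≥ 2: X1 → else, X2 → stmt, X3 → if, X4 → then.
Binarize each right-hand side of length ≥ 3 by chaining fresh nonterminals (Y1, Y2, …): affected rules were P → T X3 E E.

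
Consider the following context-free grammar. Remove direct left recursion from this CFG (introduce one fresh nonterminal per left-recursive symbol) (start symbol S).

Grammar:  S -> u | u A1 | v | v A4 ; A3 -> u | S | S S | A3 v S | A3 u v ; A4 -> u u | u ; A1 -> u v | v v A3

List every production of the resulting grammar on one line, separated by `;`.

S -> u | u A1 | v | v A4; A3 -> u A3' | S A3' | S S A3'; A4 -> u u | u; A1 -> u v | v v A3; A3' -> v S A3' | u v A3' | ε

Left recursion appears on A3.
For A3: α = {v S, u v}, β = {u, S, S S}. Rewrite as A3 → β A3' and A3' → α A3' | ε.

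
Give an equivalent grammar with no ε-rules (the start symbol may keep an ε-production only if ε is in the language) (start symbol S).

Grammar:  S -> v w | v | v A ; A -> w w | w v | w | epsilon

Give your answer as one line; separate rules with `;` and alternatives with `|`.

S -> v w | v | v A; A -> w w | w v | w

Nullable set = {A}.
ε ∉ L(G), so no ε-production is kept.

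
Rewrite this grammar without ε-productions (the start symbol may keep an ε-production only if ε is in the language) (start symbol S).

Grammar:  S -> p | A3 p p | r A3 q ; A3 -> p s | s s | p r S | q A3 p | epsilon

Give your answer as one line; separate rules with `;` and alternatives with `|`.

S -> p | A3 p p | p p | r A3 q | r q; A3 -> p s | s s | p r S | q A3 p | q p

Nullable set = {A3}.
ε ∉ L(G), so no ε-production is kept.
For each production, add variants omitting each subset of nullable occurrences: S → A3 p p gives A3 p p | p p. S → r A3 q gives r A3 q | r q. A3 → q A3 p gives q A3 p | q p.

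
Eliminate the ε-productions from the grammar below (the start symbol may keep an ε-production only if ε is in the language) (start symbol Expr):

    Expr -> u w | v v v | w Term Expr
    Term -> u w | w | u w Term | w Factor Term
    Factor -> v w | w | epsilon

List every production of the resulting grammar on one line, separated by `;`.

Expr -> u w | v v v | w Term Expr; Term -> u w | w | u w Term | w Factor Term | w Term; Factor -> v w | w

Nullable nonterminals: {Factor}.
ε ∉ L(G), so no ε-production is kept.
For each production, add variants omitting each subset of nullable occurrences: Term → w Factor Term gives w Factor Term | w Term.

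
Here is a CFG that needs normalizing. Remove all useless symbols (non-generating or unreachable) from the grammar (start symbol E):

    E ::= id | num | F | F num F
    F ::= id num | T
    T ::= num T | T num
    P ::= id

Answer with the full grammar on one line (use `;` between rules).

Generating nonterminals: {E, F, P}.
Reachable from E after that: {E, F}.
Removed useless symbols: {P, T} and every production mentioning them.

E ::= id | num | F | F num F; F ::= id num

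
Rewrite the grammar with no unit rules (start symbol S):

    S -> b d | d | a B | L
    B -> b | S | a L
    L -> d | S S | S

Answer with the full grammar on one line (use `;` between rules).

S -> d | S S | b d | a B; B -> d | S S | b | a L | b d | a B; L -> d | S S | b d | a B

Unit pairs: B ⇒* {L, S}; L ⇒* {S}; S ⇒* {L}.
For each unit pair (A, B), copy every non-unit production of B to A, then drop all unit productions.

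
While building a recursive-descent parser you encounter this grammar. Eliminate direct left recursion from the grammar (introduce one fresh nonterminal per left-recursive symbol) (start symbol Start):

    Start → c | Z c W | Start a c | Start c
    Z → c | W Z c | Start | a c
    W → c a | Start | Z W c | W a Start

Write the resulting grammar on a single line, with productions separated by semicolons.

Start, W are directly left-recursive.
For Start: α = {a c, c}, β = {c, Z c W}. Rewrite as Start → β Start1 and Start1 → α Start1 | ε.
For W: α = {a Start}, β = {c a, Start, Z W c}. Rewrite as W → β W1 and W1 → α W1 | ε.

Start → c Start1 | Z c W Start1; Z → c | W Z c | Start | a c; W → c a W1 | Start W1 | Z W c W1; Start1 → a c Start1 | c Start1 | ε; W1 → a Start W1 | ε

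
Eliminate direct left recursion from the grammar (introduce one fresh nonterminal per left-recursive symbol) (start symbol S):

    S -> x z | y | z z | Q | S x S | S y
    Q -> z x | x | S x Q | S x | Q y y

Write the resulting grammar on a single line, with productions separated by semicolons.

S -> x z S' | y S' | z z S' | Q S'; Q -> z x Q' | x Q' | S x Q Q' | S x Q'; S' -> x S S' | y S' | ε; Q' -> y y Q' | ε

Left recursion appears on S, Q.
For S: α = {x S, y}, β = {x z, y, z z, Q}. Rewrite as S → β S' and S' → α S' | ε.
For Q: α = {y y}, β = {z x, x, S x Q, S x}. Rewrite as Q → β Q' and Q' → α Q' | ε.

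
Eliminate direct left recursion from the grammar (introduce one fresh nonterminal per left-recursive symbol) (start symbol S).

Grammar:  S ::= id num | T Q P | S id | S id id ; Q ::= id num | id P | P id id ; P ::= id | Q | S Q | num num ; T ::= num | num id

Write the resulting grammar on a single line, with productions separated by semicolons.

S ::= id num S' | T Q P S'; Q ::= id num | id P | P id id; P ::= id | Q | S Q | num num; T ::= num | num id; S' ::= id S' | id id S' | ε

Directly left-recursive nonterminal: S.
For S: α = {id, id id}, β = {id num, T Q P}. Rewrite as S → β S' and S' → α S' | ε.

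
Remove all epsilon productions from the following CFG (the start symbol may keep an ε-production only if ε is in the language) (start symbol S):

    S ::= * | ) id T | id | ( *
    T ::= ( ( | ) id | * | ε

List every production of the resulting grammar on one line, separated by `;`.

S ::= * | ) id T | ) id | id | ( *; T ::= ( ( | ) id | *

Nullable set = {T}.
ε ∉ L(G), so no ε-production is kept.
Add the nullable-subset variants: S → ) id T gives ) id T | ) id.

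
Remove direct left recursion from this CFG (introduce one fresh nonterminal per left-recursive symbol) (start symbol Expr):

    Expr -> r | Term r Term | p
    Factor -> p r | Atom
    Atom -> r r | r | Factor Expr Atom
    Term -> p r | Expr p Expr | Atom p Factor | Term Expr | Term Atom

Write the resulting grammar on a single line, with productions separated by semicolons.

Expr -> r | Term r Term | p; Factor -> p r | Atom; Atom -> r r | r | Factor Expr Atom; Term -> p r Term1 | Expr p Expr Term1 | Atom p Factor Term1; Term1 -> Expr Term1 | Atom Term1 | ε

Left recursion appears on Term.
For Term: α = {Expr, Atom}, β = {p r, Expr p Expr, Atom p Factor}. Rewrite as Term → β Term1 and Term1 → α Term1 | ε.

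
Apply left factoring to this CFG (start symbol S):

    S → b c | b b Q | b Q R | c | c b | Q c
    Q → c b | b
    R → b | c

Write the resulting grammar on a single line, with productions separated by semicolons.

S → Q c | b S' | c S''; Q → c b | b; R → b | c; S' → c | b Q | Q R; S'' → ε | b

S has alternatives sharing prefix 'b': factor to S → b S' with S' → c | b Q | Q R.
S has alternatives sharing prefix 'c': factor to S → c S'' with S'' → ε | b.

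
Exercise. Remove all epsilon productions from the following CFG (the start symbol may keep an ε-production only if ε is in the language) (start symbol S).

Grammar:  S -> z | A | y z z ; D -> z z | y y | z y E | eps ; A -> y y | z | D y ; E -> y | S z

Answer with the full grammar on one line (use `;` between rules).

The nullable symbols are {D}.
ε ∉ L(G), so no ε-production is kept.
Add the nullable-subset variants: A → D y gives D y | y.

S -> z | A | y z z; D -> z z | y y | z y E; A -> y y | z | D y | y; E -> y | S z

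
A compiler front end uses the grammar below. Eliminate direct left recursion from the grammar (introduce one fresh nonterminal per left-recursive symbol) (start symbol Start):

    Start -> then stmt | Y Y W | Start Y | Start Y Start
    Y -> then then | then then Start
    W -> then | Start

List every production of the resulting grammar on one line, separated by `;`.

Left recursion appears on Start.
For Start: α = {Y, Y Start}, β = {then stmt, Y Y W}. Rewrite as Start → β Start1 and Start1 → α Start1 | ε.

Start -> then stmt Start1 | Y Y W Start1; Y -> then then | then then Start; W -> then | Start; Start1 -> Y Start1 | Y Start Start1 | ε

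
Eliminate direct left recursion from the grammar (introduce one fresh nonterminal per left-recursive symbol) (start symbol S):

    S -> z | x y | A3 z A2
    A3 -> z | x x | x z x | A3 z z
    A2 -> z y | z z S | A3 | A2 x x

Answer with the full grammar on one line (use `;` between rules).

S -> z | x y | A3 z A2; A3 -> z A3' | x x A3' | x z x A3'; A2 -> z y A2' | z z S A2' | A3 A2'; A3' -> z z A3' | ε; A2' -> x x A2' | ε

A3, A2 are directly left-recursive.
For A3: α = {z z}, β = {z, x x, x z x}. Rewrite as A3 → β A3' and A3' → α A3' | ε.
For A2: α = {x x}, β = {z y, z z S, A3}. Rewrite as A2 → β A2' and A2' → α A2' | ε.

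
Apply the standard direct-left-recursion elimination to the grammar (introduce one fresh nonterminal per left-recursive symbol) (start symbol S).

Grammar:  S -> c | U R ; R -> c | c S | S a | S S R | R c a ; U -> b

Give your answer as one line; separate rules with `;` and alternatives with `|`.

S -> c | U R; R -> c R' | c S R' | S a R' | S S R R'; U -> b; R' -> c a R' | ε

R is directly left-recursive.
For R: α = {c a}, β = {c, c S, S a, S S R}. Rewrite as R → β R' and R' → α R' | ε.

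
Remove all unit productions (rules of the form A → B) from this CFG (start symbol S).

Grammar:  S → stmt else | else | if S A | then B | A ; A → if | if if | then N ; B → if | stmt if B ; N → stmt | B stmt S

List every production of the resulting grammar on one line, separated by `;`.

S → stmt else | else | if S A | then B | if | if if | then N; A → if | if if | then N; B → if | stmt if B; N → stmt | B stmt S

Unit pairs: S ⇒* {A}.
For every A with A ⇒* B via unit rules, add B's non-unit alternatives to A; then delete every rule of the form X → Y.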